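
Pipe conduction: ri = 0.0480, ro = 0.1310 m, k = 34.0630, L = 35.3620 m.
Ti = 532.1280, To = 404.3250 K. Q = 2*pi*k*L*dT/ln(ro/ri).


dT = 127.8030 K
ln(ro/ri) = 1.0040
Q = 2*pi*34.0630*35.3620*127.8030 / 1.0040 = 963404.1516 W

963404.1516 W


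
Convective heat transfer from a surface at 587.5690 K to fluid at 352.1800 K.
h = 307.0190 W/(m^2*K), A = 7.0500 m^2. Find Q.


dT = 235.3890 K
Q = 307.0190 * 7.0500 * 235.3890 = 509495.7125 W

509495.7125 W


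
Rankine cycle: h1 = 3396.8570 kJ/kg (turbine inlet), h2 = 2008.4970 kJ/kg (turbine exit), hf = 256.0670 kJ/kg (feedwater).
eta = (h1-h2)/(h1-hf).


W = 1388.3600 kJ/kg
Q_in = 3140.7900 kJ/kg
eta = 0.4420 = 44.2042%

eta = 44.2042%


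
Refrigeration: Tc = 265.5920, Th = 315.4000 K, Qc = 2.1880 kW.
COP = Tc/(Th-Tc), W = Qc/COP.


COP = 265.5920 / 49.8080 = 5.3323
W = 2.1880 / 5.3323 = 0.4103 kW

COP = 5.3323, W = 0.4103 kW


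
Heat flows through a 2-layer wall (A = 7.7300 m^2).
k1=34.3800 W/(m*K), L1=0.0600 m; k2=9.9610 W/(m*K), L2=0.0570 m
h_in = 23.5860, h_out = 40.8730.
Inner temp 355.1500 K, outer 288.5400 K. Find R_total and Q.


R_conv_in = 1/(23.5860*7.7300) = 0.0055
R_1 = 0.0600/(34.3800*7.7300) = 0.0002
R_2 = 0.0570/(9.9610*7.7300) = 0.0007
R_conv_out = 1/(40.8730*7.7300) = 0.0032
R_total = 0.0096 K/W
Q = 66.6100 / 0.0096 = 6927.0060 W

R_total = 0.0096 K/W, Q = 6927.0060 W


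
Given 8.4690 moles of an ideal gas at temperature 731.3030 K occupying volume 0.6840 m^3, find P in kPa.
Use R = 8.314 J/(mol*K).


P = nRT/V = 8.4690 * 8.314 * 731.3030 / 0.6840
= 51491.9701 / 0.6840 = 75280.6580 Pa = 75.2807 kPa

75.2807 kPa


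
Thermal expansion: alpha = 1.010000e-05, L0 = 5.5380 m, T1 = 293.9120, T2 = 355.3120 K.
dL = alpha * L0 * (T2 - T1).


dT = 61.4000 K
dL = 1.010000e-05 * 5.5380 * 61.4000 = 0.003434 m
L_final = 5.541434 m

dL = 0.003434 m


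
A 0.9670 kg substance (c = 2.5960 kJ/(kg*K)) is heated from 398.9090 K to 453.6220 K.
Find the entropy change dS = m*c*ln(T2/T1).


T2/T1 = 1.1372
ln(T2/T1) = 0.1285
dS = 0.9670 * 2.5960 * 0.1285 = 0.3227 kJ/K

0.3227 kJ/K


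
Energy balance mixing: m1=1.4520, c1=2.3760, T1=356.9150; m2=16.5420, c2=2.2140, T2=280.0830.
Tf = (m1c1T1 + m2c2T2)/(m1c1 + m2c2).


num = 11489.0960
den = 40.0739
Tf = 286.6974 K

286.6974 K


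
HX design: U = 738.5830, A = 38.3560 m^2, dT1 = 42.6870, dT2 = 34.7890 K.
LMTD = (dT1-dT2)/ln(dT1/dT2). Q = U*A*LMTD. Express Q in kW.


LMTD = 38.6034 K
Q = 738.5830 * 38.3560 * 38.6034 = 1093600.2360 W = 1093.6002 kW

1093.6002 kW


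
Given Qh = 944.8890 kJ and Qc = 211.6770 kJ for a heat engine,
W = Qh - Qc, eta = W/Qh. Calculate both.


W = 944.8890 - 211.6770 = 733.2120 kJ
eta = 733.2120 / 944.8890 = 0.7760 = 77.5977%

W = 733.2120 kJ, eta = 77.5977%


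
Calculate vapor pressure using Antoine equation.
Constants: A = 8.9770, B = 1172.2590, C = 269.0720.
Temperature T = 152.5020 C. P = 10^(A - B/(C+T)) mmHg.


C+T = 421.5740
B/(C+T) = 2.7807
log10(P) = 8.9770 - 2.7807 = 6.1963
P = 10^6.1963 = 1571549.4177 mmHg

1571549.4177 mmHg


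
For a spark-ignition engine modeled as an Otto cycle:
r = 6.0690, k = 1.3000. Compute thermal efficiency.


r^(k-1) = 1.7177
eta = 1 - 1/1.7177 = 0.4178 = 41.7810%

41.7810%


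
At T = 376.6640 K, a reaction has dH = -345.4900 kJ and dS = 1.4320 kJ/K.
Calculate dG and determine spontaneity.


T*dS = 376.6640 * 1.4320 = 539.3828 kJ
dG = -345.4900 - 539.3828 = -884.8728 kJ (spontaneous)

dG = -884.8728 kJ, spontaneous


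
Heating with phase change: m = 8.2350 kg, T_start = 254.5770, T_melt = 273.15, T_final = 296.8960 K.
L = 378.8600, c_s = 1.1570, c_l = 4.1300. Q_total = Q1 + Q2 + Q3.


Q1 (sensible, solid) = 8.2350 * 1.1570 * 18.5730 = 176.9616 kJ
Q2 (latent) = 8.2350 * 378.8600 = 3119.9121 kJ
Q3 (sensible, liquid) = 8.2350 * 4.1300 * 23.7460 = 807.6145 kJ
Q_total = 4104.4882 kJ

4104.4882 kJ


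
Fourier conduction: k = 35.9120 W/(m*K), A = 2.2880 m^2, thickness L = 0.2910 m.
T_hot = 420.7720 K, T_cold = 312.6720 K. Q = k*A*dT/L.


dT = 108.1000 K
Q = 35.9120 * 2.2880 * 108.1000 / 0.2910 = 30523.0774 W

30523.0774 W


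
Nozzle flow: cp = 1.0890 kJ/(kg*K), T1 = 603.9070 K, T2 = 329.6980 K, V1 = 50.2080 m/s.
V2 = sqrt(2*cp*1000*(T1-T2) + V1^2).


dT = 274.2090 K
2*cp*1000*dT = 597227.2020
V1^2 = 2520.8433
V2 = sqrt(599748.0453) = 774.4340 m/s

774.4340 m/s


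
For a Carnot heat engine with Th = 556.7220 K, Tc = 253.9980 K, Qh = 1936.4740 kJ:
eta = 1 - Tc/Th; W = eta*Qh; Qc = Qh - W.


eta = 1 - 253.9980/556.7220 = 0.5438
W = 0.5438 * 1936.4740 = 1052.9800 kJ
Qc = 1936.4740 - 1052.9800 = 883.4940 kJ

eta = 54.3762%, W = 1052.9800 kJ, Qc = 883.4940 kJ


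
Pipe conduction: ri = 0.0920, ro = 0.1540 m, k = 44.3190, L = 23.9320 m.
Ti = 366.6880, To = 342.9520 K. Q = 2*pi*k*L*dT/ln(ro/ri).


dT = 23.7360 K
ln(ro/ri) = 0.5152
Q = 2*pi*44.3190*23.9320*23.7360 / 0.5152 = 307051.2151 W

307051.2151 W


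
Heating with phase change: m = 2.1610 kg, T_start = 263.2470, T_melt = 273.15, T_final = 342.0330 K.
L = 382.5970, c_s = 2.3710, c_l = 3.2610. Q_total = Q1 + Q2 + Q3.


Q1 (sensible, solid) = 2.1610 * 2.3710 * 9.9030 = 50.7403 kJ
Q2 (latent) = 2.1610 * 382.5970 = 826.7921 kJ
Q3 (sensible, liquid) = 2.1610 * 3.2610 * 68.8830 = 485.4199 kJ
Q_total = 1362.9524 kJ

1362.9524 kJ


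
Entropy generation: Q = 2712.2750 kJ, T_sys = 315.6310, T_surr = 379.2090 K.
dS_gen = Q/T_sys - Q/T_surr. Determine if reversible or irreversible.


dS_sys = 2712.2750/315.6310 = 8.5932 kJ/K
dS_surr = -2712.2750/379.2090 = -7.1525 kJ/K
dS_gen = 8.5932 - 7.1525 = 1.4407 kJ/K (irreversible)

dS_gen = 1.4407 kJ/K, irreversible


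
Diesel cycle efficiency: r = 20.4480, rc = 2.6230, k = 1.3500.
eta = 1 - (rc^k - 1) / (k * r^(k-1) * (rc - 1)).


r^(k-1) = 2.8756
rc^k = 3.6760
eta = 0.5753 = 57.5274%

57.5274%


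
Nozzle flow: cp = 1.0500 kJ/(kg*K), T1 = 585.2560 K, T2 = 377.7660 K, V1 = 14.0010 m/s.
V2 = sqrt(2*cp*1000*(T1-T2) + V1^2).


dT = 207.4900 K
2*cp*1000*dT = 435729.0000
V1^2 = 196.0280
V2 = sqrt(435925.0280) = 660.2462 m/s

660.2462 m/s


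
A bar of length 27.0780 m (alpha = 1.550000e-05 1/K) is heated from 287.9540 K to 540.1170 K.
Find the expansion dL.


dT = 252.1630 K
dL = 1.550000e-05 * 27.0780 * 252.1630 = 0.105835 m
L_final = 27.183835 m

dL = 0.105835 m


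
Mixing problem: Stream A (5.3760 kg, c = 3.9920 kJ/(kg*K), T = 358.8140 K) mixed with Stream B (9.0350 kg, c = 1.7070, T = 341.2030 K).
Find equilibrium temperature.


num = 12962.7912
den = 36.8837
Tf = 351.4501 K

351.4501 K


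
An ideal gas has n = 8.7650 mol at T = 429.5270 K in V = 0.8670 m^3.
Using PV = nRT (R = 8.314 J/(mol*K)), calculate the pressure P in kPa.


P = nRT/V = 8.7650 * 8.314 * 429.5270 / 0.8670
= 31300.5817 / 0.8670 = 36102.1704 Pa = 36.1022 kPa

36.1022 kPa


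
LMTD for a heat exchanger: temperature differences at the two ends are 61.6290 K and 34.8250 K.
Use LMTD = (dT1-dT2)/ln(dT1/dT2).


dT1/dT2 = 1.7697
ln(dT1/dT2) = 0.5708
LMTD = 26.8040 / 0.5708 = 46.9589 K

46.9589 K


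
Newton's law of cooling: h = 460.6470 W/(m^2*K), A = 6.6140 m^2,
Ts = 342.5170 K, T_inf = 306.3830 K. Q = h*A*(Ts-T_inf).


dT = 36.1340 K
Q = 460.6470 * 6.6140 * 36.1340 = 110090.1537 W

110090.1537 W


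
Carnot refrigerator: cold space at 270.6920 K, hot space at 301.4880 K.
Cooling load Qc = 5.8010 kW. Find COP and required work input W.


COP = 270.6920 / 30.7960 = 8.7898
W = 5.8010 / 8.7898 = 0.6600 kW

COP = 8.7898, W = 0.6600 kW


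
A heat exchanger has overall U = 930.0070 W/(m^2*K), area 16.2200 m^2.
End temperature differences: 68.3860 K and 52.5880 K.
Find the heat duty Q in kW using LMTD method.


LMTD = 60.1416 K
Q = 930.0070 * 16.2200 * 60.1416 = 907218.4851 W = 907.2185 kW

907.2185 kW


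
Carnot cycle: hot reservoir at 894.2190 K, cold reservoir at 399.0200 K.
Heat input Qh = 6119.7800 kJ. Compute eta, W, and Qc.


eta = 1 - 399.0200/894.2190 = 0.5538
W = 0.5538 * 6119.7800 = 3389.0008 kJ
Qc = 6119.7800 - 3389.0008 = 2730.7792 kJ

eta = 55.3778%, W = 3389.0008 kJ, Qc = 2730.7792 kJ


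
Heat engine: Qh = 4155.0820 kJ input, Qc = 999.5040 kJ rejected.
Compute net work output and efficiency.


W = 4155.0820 - 999.5040 = 3155.5780 kJ
eta = 3155.5780 / 4155.0820 = 0.7595 = 75.9450%

W = 3155.5780 kJ, eta = 75.9450%


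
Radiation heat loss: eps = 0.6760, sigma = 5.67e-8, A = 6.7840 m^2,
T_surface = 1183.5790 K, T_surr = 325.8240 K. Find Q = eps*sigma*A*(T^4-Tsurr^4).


T^4 = 1.9624e+12
Tsurr^4 = 1.1270e+10
Q = 0.6760 * 5.67e-8 * 6.7840 * 1.9511e+12 = 507344.8187 W

507344.8187 W


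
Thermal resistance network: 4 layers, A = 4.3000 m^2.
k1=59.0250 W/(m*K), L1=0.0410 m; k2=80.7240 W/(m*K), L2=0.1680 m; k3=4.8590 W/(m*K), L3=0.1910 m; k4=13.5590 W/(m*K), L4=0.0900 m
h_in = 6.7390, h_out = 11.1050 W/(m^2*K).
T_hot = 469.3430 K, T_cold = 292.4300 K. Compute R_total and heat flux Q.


R_conv_in = 1/(6.7390*4.3000) = 0.0345
R_1 = 0.0410/(59.0250*4.3000) = 0.0002
R_2 = 0.1680/(80.7240*4.3000) = 0.0005
R_3 = 0.1910/(4.8590*4.3000) = 0.0091
R_4 = 0.0900/(13.5590*4.3000) = 0.0015
R_conv_out = 1/(11.1050*4.3000) = 0.0209
R_total = 0.0668 K/W
Q = 176.9130 / 0.0668 = 2649.1227 W

R_total = 0.0668 K/W, Q = 2649.1227 W


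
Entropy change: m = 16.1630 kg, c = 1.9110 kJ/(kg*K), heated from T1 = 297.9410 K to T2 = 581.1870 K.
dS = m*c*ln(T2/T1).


T2/T1 = 1.9507
ln(T2/T1) = 0.6682
dS = 16.1630 * 1.9110 * 0.6682 = 20.6383 kJ/K

20.6383 kJ/K


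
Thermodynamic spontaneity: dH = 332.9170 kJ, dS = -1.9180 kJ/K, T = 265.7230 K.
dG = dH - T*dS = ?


T*dS = 265.7230 * -1.9180 = -509.6567 kJ
dG = 332.9170 + 509.6567 = 842.5737 kJ (non-spontaneous)

dG = 842.5737 kJ, non-spontaneous


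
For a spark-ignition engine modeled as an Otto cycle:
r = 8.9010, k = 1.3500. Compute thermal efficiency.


r^(k-1) = 2.1493
eta = 1 - 1/2.1493 = 0.5347 = 53.4739%

53.4739%


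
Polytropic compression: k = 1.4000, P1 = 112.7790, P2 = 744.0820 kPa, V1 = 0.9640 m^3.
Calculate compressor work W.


(k-1)/k = 0.2857
(P2/P1)^exp = 1.7144
W = 3.5000 * 112.7790 * 0.9640 * (1.7144 - 1) = 271.8409 kJ

271.8409 kJ


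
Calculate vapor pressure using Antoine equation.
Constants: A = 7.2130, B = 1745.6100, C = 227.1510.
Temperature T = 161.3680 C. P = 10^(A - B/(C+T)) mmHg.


C+T = 388.5190
B/(C+T) = 4.4930
log10(P) = 7.2130 - 4.4930 = 2.7200
P = 10^2.7200 = 524.8257 mmHg

524.8257 mmHg


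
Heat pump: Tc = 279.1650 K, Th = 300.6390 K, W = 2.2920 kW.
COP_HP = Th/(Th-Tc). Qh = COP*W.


COP = 300.6390 / 21.4740 = 14.0001
Qh = 14.0001 * 2.2920 = 32.0883 kW

COP = 14.0001, Qh = 32.0883 kW


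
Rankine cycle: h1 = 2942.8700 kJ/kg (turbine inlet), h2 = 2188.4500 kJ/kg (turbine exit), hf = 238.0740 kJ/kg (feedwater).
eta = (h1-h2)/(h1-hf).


W = 754.4200 kJ/kg
Q_in = 2704.7960 kJ/kg
eta = 0.2789 = 27.8919%

eta = 27.8919%


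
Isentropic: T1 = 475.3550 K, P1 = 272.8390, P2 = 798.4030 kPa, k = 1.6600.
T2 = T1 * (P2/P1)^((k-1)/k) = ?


(k-1)/k = 0.3976
(P2/P1)^exp = 1.5325
T2 = 475.3550 * 1.5325 = 728.4851 K

728.4851 K


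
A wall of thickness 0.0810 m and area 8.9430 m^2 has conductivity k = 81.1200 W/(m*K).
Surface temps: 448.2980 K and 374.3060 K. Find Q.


dT = 73.9920 K
Q = 81.1200 * 8.9430 * 73.9920 / 0.0810 = 662690.7678 W

662690.7678 W


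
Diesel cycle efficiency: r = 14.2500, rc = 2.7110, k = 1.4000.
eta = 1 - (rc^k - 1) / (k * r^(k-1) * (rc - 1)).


r^(k-1) = 2.8942
rc^k = 4.0400
eta = 0.5615 = 56.1500%

56.1500%


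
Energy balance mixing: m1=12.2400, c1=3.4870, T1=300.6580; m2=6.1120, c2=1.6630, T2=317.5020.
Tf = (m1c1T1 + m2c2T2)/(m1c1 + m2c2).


num = 16059.5196
den = 52.8451
Tf = 303.8978 K

303.8978 K


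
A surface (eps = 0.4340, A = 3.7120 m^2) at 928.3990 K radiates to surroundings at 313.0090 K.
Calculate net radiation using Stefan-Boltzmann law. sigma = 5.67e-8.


T^4 = 7.4291e+11
Tsurr^4 = 9.5990e+09
Q = 0.4340 * 5.67e-8 * 3.7120 * 7.3332e+11 = 66984.0531 W

66984.0531 W


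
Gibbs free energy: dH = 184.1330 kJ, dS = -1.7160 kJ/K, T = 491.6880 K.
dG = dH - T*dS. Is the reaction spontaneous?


T*dS = 491.6880 * -1.7160 = -843.7366 kJ
dG = 184.1330 + 843.7366 = 1027.8696 kJ (non-spontaneous)

dG = 1027.8696 kJ, non-spontaneous


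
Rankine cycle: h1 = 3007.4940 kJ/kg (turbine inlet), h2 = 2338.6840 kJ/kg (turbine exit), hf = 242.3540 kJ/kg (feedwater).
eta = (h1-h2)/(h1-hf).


W = 668.8100 kJ/kg
Q_in = 2765.1400 kJ/kg
eta = 0.2419 = 24.1872%

eta = 24.1872%


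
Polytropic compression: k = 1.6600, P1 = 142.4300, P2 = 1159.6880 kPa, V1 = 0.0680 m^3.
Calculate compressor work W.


(k-1)/k = 0.3976
(P2/P1)^exp = 2.3020
W = 2.5152 * 142.4300 * 0.0680 * (2.3020 - 1) = 31.7160 kJ

31.7160 kJ


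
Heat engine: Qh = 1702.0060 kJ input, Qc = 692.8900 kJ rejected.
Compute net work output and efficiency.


W = 1702.0060 - 692.8900 = 1009.1160 kJ
eta = 1009.1160 / 1702.0060 = 0.5929 = 59.2898%

W = 1009.1160 kJ, eta = 59.2898%


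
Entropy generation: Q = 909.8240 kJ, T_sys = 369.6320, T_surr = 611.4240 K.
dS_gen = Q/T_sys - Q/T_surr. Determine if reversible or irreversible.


dS_sys = 909.8240/369.6320 = 2.4614 kJ/K
dS_surr = -909.8240/611.4240 = -1.4880 kJ/K
dS_gen = 2.4614 - 1.4880 = 0.9734 kJ/K (irreversible)

dS_gen = 0.9734 kJ/K, irreversible


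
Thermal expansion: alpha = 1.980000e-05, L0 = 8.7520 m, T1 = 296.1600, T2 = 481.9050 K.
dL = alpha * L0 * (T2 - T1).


dT = 185.7450 K
dL = 1.980000e-05 * 8.7520 * 185.7450 = 0.032188 m
L_final = 8.784188 m

dL = 0.032188 m


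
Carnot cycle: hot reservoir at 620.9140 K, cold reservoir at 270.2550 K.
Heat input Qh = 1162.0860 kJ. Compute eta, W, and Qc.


eta = 1 - 270.2550/620.9140 = 0.5647
W = 0.5647 * 1162.0860 = 656.2840 kJ
Qc = 1162.0860 - 656.2840 = 505.8020 kJ

eta = 56.4746%, W = 656.2840 kJ, Qc = 505.8020 kJ


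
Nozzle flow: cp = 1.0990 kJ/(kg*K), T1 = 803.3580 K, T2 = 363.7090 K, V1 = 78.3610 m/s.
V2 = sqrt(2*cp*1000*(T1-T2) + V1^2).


dT = 439.6490 K
2*cp*1000*dT = 966348.5020
V1^2 = 6140.4463
V2 = sqrt(972488.9483) = 986.1485 m/s

986.1485 m/s


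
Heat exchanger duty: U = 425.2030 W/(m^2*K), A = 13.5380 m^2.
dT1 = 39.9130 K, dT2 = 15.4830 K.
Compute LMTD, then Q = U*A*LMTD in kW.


LMTD = 25.7984 K
Q = 425.2030 * 13.5380 * 25.7984 = 148505.6305 W = 148.5056 kW

148.5056 kW


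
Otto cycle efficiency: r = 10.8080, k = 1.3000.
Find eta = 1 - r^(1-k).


r^(k-1) = 2.0423
eta = 1 - 1/2.0423 = 0.5104 = 51.0361%

51.0361%


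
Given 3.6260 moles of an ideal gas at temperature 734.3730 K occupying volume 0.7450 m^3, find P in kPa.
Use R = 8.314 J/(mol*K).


P = nRT/V = 3.6260 * 8.314 * 734.3730 / 0.7450
= 22138.8226 / 0.7450 = 29716.5405 Pa = 29.7165 kPa

29.7165 kPa


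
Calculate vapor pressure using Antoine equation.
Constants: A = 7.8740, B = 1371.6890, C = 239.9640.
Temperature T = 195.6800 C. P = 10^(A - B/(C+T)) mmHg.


C+T = 435.6440
B/(C+T) = 3.1486
log10(P) = 7.8740 - 3.1486 = 4.7254
P = 10^4.7254 = 53131.6617 mmHg

53131.6617 mmHg


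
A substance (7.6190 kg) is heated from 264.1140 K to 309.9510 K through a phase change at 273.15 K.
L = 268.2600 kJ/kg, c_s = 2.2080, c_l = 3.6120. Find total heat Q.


Q1 (sensible, solid) = 7.6190 * 2.2080 * 9.0360 = 152.0104 kJ
Q2 (latent) = 7.6190 * 268.2600 = 2043.8729 kJ
Q3 (sensible, liquid) = 7.6190 * 3.6120 * 36.8010 = 1012.7572 kJ
Q_total = 3208.6405 kJ

3208.6405 kJ


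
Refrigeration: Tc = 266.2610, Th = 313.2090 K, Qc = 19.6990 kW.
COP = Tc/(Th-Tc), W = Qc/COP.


COP = 266.2610 / 46.9480 = 5.6714
W = 19.6990 / 5.6714 = 3.4734 kW

COP = 5.6714, W = 3.4734 kW


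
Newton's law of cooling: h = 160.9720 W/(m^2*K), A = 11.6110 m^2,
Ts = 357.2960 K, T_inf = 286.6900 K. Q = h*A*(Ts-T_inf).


dT = 70.6060 K
Q = 160.9720 * 11.6110 * 70.6060 = 131965.8543 W

131965.8543 W


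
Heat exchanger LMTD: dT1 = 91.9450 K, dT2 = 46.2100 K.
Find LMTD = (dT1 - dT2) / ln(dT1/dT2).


dT1/dT2 = 1.9897
ln(dT1/dT2) = 0.6880
LMTD = 45.7350 / 0.6880 = 66.4758 K

66.4758 K


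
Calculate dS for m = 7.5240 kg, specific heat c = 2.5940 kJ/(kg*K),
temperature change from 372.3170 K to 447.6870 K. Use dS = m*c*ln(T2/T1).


T2/T1 = 1.2024
ln(T2/T1) = 0.1843
dS = 7.5240 * 2.5940 * 0.1843 = 3.5980 kJ/K

3.5980 kJ/K


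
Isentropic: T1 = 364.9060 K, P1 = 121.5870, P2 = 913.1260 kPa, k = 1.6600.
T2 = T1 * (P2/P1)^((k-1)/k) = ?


(k-1)/k = 0.3976
(P2/P1)^exp = 2.2292
T2 = 364.9060 * 2.2292 = 813.4455 K

813.4455 K


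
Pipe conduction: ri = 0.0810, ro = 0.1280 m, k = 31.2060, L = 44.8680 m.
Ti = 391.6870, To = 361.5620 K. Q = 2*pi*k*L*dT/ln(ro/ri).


dT = 30.1250 K
ln(ro/ri) = 0.4576
Q = 2*pi*31.2060*44.8680*30.1250 / 0.4576 = 579180.1280 W

579180.1280 W


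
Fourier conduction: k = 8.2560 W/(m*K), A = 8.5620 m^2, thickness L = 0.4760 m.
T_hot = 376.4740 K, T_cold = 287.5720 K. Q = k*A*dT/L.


dT = 88.9020 K
Q = 8.2560 * 8.5620 * 88.9020 / 0.4760 = 13202.2966 W

13202.2966 W


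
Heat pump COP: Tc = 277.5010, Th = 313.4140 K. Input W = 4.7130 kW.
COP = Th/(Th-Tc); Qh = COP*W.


COP = 313.4140 / 35.9130 = 8.7270
Qh = 8.7270 * 4.7130 = 41.1305 kW

COP = 8.7270, Qh = 41.1305 kW


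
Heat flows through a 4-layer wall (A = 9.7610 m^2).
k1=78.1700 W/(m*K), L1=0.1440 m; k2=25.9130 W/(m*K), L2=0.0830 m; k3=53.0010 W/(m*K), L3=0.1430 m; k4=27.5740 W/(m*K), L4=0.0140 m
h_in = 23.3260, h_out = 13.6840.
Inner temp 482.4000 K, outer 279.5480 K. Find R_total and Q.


R_conv_in = 1/(23.3260*9.7610) = 0.0044
R_1 = 0.1440/(78.1700*9.7610) = 0.0002
R_2 = 0.0830/(25.9130*9.7610) = 0.0003
R_3 = 0.1430/(53.0010*9.7610) = 0.0003
R_4 = 0.0140/(27.5740*9.7610) = 5.2016e-05
R_conv_out = 1/(13.6840*9.7610) = 0.0075
R_total = 0.0127 K/W
Q = 202.8520 / 0.0127 = 15942.3873 W

R_total = 0.0127 K/W, Q = 15942.3873 W


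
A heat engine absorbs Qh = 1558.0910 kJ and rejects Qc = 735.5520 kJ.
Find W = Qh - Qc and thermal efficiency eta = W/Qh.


W = 1558.0910 - 735.5520 = 822.5390 kJ
eta = 822.5390 / 1558.0910 = 0.5279 = 52.7915%

W = 822.5390 kJ, eta = 52.7915%


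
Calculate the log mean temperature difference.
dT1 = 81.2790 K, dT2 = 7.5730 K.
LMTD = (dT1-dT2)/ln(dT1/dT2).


dT1/dT2 = 10.7327
ln(dT1/dT2) = 2.3733
LMTD = 73.7060 / 2.3733 = 31.0564 K

31.0564 K


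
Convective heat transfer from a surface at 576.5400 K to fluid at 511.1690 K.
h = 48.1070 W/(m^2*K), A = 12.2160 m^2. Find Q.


dT = 65.3710 K
Q = 48.1070 * 12.2160 * 65.3710 = 38416.9097 W

38416.9097 W


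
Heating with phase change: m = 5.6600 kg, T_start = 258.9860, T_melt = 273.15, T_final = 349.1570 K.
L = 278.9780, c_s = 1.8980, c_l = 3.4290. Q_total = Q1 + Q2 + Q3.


Q1 (sensible, solid) = 5.6600 * 1.8980 * 14.1640 = 152.1593 kJ
Q2 (latent) = 5.6600 * 278.9780 = 1579.0155 kJ
Q3 (sensible, liquid) = 5.6600 * 3.4290 * 76.0070 = 1475.1545 kJ
Q_total = 3206.3293 kJ

3206.3293 kJ


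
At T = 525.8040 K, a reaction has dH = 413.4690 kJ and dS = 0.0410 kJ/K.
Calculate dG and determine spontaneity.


T*dS = 525.8040 * 0.0410 = 21.5580 kJ
dG = 413.4690 - 21.5580 = 391.9110 kJ (non-spontaneous)

dG = 391.9110 kJ, non-spontaneous


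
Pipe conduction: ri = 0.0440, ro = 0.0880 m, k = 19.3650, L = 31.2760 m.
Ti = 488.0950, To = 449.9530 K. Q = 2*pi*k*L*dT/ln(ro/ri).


dT = 38.1420 K
ln(ro/ri) = 0.6931
Q = 2*pi*19.3650*31.2760*38.1420 / 0.6931 = 209404.7723 W

209404.7723 W


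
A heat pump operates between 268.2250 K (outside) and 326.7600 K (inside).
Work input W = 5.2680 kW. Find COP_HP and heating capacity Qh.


COP = 326.7600 / 58.5350 = 5.5823
Qh = 5.5823 * 5.2680 = 29.4076 kW

COP = 5.5823, Qh = 29.4076 kW


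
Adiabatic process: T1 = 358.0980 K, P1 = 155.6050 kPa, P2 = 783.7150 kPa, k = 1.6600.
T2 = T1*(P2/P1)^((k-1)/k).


(k-1)/k = 0.3976
(P2/P1)^exp = 1.9018
T2 = 358.0980 * 1.9018 = 681.0262 K

681.0262 K


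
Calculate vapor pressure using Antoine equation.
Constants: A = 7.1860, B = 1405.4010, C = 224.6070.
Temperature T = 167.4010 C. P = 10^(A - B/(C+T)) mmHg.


C+T = 392.0080
B/(C+T) = 3.5851
log10(P) = 7.1860 - 3.5851 = 3.6009
P = 10^3.6009 = 3989.0229 mmHg

3989.0229 mmHg


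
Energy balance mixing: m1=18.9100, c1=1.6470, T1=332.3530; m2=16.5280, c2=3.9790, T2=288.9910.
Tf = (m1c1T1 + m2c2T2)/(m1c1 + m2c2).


num = 29356.5254
den = 96.9097
Tf = 302.9267 K

302.9267 K


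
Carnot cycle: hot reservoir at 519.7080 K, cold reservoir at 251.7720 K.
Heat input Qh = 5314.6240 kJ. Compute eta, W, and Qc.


eta = 1 - 251.7720/519.7080 = 0.5156
W = 0.5156 * 5314.6240 = 2739.9599 kJ
Qc = 5314.6240 - 2739.9599 = 2574.6641 kJ

eta = 51.5551%, W = 2739.9599 kJ, Qc = 2574.6641 kJ


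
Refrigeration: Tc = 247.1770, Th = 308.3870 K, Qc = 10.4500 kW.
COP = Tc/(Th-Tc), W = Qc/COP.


COP = 247.1770 / 61.2100 = 4.0382
W = 10.4500 / 4.0382 = 2.5878 kW

COP = 4.0382, W = 2.5878 kW


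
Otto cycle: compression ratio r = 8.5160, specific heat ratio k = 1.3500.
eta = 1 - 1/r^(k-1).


r^(k-1) = 2.1163
eta = 1 - 1/2.1163 = 0.5275 = 52.7483%

52.7483%


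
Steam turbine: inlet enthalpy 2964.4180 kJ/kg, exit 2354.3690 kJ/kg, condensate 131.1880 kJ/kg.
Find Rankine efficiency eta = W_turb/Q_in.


W = 610.0490 kJ/kg
Q_in = 2833.2300 kJ/kg
eta = 0.2153 = 21.5319%

eta = 21.5319%


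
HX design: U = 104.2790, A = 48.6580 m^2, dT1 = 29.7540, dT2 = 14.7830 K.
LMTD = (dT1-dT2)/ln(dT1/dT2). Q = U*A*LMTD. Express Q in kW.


LMTD = 21.4029 K
Q = 104.2790 * 48.6580 * 21.4029 = 108598.3130 W = 108.5983 kW

108.5983 kW


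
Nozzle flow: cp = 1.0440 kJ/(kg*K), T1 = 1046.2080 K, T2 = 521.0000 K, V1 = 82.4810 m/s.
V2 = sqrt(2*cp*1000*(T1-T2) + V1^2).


dT = 525.2080 K
2*cp*1000*dT = 1096634.3040
V1^2 = 6803.1154
V2 = sqrt(1103437.4194) = 1050.4463 m/s

1050.4463 m/s


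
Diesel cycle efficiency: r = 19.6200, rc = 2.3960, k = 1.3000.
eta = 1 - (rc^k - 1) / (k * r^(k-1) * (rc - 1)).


r^(k-1) = 2.4424
rc^k = 3.1141
eta = 0.5230 = 52.3034%

52.3034%


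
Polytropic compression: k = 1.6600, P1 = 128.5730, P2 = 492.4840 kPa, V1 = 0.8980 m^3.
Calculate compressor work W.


(k-1)/k = 0.3976
(P2/P1)^exp = 1.7057
W = 2.5152 * 128.5730 * 0.8980 * (1.7057 - 1) = 204.9196 kJ

204.9196 kJ


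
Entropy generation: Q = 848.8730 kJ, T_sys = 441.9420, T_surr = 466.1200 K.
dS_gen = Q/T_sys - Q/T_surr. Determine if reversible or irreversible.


dS_sys = 848.8730/441.9420 = 1.9208 kJ/K
dS_surr = -848.8730/466.1200 = -1.8211 kJ/K
dS_gen = 1.9208 - 1.8211 = 0.0996 kJ/K (irreversible)

dS_gen = 0.0996 kJ/K, irreversible


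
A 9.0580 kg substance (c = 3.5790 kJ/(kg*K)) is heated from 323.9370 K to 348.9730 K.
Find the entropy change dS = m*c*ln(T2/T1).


T2/T1 = 1.0773
ln(T2/T1) = 0.0744
dS = 9.0580 * 3.5790 * 0.0744 = 2.4134 kJ/K

2.4134 kJ/K


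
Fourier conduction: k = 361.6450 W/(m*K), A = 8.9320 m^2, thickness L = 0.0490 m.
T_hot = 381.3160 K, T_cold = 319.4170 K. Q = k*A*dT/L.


dT = 61.8990 K
Q = 361.6450 * 8.9320 * 61.8990 / 0.0490 = 4080550.2684 W

4080550.2684 W


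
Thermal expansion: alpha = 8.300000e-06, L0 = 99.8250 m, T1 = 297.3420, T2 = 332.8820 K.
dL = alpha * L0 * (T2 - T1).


dT = 35.5400 K
dL = 8.300000e-06 * 99.8250 * 35.5400 = 0.029447 m
L_final = 99.854447 m

dL = 0.029447 m


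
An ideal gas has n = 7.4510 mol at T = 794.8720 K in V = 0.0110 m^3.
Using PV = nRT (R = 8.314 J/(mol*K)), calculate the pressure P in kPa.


P = nRT/V = 7.4510 * 8.314 * 794.8720 / 0.0110
= 49240.4238 / 0.0110 = 4476402.1669 Pa = 4476.4022 kPa

4476.4022 kPa


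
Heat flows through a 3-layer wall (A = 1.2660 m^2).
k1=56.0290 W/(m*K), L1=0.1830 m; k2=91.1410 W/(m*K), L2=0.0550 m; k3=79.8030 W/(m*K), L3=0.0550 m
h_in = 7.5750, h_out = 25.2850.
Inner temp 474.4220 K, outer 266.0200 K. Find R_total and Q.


R_conv_in = 1/(7.5750*1.2660) = 0.1043
R_1 = 0.1830/(56.0290*1.2660) = 0.0026
R_2 = 0.0550/(91.1410*1.2660) = 0.0005
R_3 = 0.0550/(79.8030*1.2660) = 0.0005
R_conv_out = 1/(25.2850*1.2660) = 0.0312
R_total = 0.1391 K/W
Q = 208.4020 / 0.1391 = 1498.0422 W

R_total = 0.1391 K/W, Q = 1498.0422 W


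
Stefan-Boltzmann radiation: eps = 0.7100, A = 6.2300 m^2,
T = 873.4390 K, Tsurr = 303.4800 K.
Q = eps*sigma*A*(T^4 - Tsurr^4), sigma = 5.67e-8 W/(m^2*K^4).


T^4 = 5.8201e+11
Tsurr^4 = 8.4824e+09
Q = 0.7100 * 5.67e-8 * 6.2300 * 5.7353e+11 = 143841.3082 W

143841.3082 W


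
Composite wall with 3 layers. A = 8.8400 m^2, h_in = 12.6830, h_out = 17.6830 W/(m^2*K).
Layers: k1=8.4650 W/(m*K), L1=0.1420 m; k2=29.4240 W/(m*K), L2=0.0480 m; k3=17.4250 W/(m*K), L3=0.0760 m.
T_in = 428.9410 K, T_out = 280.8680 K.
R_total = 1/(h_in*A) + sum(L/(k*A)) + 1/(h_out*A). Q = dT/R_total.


R_conv_in = 1/(12.6830*8.8400) = 0.0089
R_1 = 0.1420/(8.4650*8.8400) = 0.0019
R_2 = 0.0480/(29.4240*8.8400) = 0.0002
R_3 = 0.0760/(17.4250*8.8400) = 0.0005
R_conv_out = 1/(17.6830*8.8400) = 0.0064
R_total = 0.0179 K/W
Q = 148.0730 / 0.0179 = 8275.9472 W

R_total = 0.0179 K/W, Q = 8275.9472 W


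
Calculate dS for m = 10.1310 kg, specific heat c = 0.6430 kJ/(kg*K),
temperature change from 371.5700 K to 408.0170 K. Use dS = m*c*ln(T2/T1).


T2/T1 = 1.0981
ln(T2/T1) = 0.0936
dS = 10.1310 * 0.6430 * 0.0936 = 0.6095 kJ/K

0.6095 kJ/K


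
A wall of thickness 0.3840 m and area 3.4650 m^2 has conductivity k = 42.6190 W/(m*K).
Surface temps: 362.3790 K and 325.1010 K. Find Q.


dT = 37.2780 K
Q = 42.6190 * 3.4650 * 37.2780 / 0.3840 = 14335.9961 W

14335.9961 W


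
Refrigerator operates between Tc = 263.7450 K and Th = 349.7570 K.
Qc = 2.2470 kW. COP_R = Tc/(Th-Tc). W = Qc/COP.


COP = 263.7450 / 86.0120 = 3.0664
W = 2.2470 / 3.0664 = 0.7328 kW

COP = 3.0664, W = 0.7328 kW


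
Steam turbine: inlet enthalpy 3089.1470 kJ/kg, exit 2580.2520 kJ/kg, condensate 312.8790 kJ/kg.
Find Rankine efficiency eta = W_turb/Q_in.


W = 508.8950 kJ/kg
Q_in = 2776.2680 kJ/kg
eta = 0.1833 = 18.3302%

eta = 18.3302%


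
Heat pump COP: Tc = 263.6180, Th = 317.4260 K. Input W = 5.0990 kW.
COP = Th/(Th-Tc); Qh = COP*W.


COP = 317.4260 / 53.8080 = 5.8992
Qh = 5.8992 * 5.0990 = 30.0802 kW

COP = 5.8992, Qh = 30.0802 kW


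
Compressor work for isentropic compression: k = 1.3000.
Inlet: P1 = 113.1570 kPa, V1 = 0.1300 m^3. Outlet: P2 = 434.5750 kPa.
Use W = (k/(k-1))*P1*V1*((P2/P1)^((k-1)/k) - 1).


(k-1)/k = 0.2308
(P2/P1)^exp = 1.3641
W = 4.3333 * 113.1570 * 0.1300 * (1.3641 - 1) = 23.2119 kJ

23.2119 kJ


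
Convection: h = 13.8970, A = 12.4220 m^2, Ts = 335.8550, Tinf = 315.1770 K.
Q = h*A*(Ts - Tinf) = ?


dT = 20.6780 K
Q = 13.8970 * 12.4220 * 20.6780 = 3569.6128 W

3569.6128 W


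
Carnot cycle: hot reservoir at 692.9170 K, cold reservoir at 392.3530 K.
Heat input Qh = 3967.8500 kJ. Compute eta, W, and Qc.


eta = 1 - 392.3530/692.9170 = 0.4338
W = 0.4338 * 3967.8500 = 1721.1194 kJ
Qc = 3967.8500 - 1721.1194 = 2246.7306 kJ

eta = 43.3766%, W = 1721.1194 kJ, Qc = 2246.7306 kJ


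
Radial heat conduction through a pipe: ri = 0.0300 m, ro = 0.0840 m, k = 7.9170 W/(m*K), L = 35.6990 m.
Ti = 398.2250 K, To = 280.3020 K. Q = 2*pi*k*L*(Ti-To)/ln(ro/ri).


dT = 117.9230 K
ln(ro/ri) = 1.0296
Q = 2*pi*7.9170*35.6990*117.9230 / 1.0296 = 203384.7375 W

203384.7375 W


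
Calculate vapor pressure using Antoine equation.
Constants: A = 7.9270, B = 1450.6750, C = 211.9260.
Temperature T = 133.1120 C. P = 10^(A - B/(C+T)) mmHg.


C+T = 345.0380
B/(C+T) = 4.2044
log10(P) = 7.9270 - 4.2044 = 3.7226
P = 10^3.7226 = 5279.6851 mmHg

5279.6851 mmHg


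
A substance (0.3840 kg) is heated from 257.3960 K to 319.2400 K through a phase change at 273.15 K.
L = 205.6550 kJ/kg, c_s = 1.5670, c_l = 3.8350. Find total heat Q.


Q1 (sensible, solid) = 0.3840 * 1.5670 * 15.7540 = 9.4796 kJ
Q2 (latent) = 0.3840 * 205.6550 = 78.9715 kJ
Q3 (sensible, liquid) = 0.3840 * 3.8350 * 46.0900 = 67.8740 kJ
Q_total = 156.3251 kJ

156.3251 kJ


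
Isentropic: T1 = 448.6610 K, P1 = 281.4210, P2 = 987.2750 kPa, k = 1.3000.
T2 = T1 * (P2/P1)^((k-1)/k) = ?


(k-1)/k = 0.2308
(P2/P1)^exp = 1.3359
T2 = 448.6610 * 1.3359 = 599.3857 K

599.3857 K


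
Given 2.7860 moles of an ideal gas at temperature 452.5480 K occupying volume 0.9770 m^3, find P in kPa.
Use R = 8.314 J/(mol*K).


P = nRT/V = 2.7860 * 8.314 * 452.5480 / 0.9770
= 10482.2806 / 0.9770 = 10729.0487 Pa = 10.7290 kPa

10.7290 kPa


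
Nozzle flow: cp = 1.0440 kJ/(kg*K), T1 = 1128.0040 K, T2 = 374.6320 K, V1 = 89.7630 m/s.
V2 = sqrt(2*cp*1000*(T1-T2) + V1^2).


dT = 753.3720 K
2*cp*1000*dT = 1573040.7360
V1^2 = 8057.3962
V2 = sqrt(1581098.1322) = 1257.4172 m/s

1257.4172 m/s


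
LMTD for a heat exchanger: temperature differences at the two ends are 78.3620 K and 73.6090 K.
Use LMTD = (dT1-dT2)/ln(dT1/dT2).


dT1/dT2 = 1.0646
ln(dT1/dT2) = 0.0626
LMTD = 4.7530 / 0.0626 = 75.9607 K

75.9607 K


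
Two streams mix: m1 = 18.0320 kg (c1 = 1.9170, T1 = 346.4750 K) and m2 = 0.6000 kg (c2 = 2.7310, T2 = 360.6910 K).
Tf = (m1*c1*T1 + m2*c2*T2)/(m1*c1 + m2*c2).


num = 12567.7488
den = 36.2059
Tf = 347.1184 K

347.1184 K


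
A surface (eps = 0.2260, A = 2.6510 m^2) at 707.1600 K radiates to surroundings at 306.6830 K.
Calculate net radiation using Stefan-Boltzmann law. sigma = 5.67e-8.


T^4 = 2.5008e+11
Tsurr^4 = 8.8462e+09
Q = 0.2260 * 5.67e-8 * 2.6510 * 2.4123e+11 = 8194.6573 W

8194.6573 W


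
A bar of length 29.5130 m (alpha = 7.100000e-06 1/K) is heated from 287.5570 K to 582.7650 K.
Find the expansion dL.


dT = 295.2080 K
dL = 7.100000e-06 * 29.5130 * 295.2080 = 0.061859 m
L_final = 29.574859 m

dL = 0.061859 m


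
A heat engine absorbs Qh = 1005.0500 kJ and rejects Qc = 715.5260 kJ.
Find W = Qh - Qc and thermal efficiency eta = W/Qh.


W = 1005.0500 - 715.5260 = 289.5240 kJ
eta = 289.5240 / 1005.0500 = 0.2881 = 28.8069%

W = 289.5240 kJ, eta = 28.8069%


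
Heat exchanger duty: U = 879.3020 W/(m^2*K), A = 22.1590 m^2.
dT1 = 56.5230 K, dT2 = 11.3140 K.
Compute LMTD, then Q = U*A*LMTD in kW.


LMTD = 28.1044 K
Q = 879.3020 * 22.1590 * 28.1044 = 547599.7431 W = 547.5997 kW

547.5997 kW


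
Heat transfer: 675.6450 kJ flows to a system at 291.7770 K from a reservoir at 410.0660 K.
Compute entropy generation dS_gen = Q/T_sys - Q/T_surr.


dS_sys = 675.6450/291.7770 = 2.3156 kJ/K
dS_surr = -675.6450/410.0660 = -1.6476 kJ/K
dS_gen = 2.3156 - 1.6476 = 0.6680 kJ/K (irreversible)

dS_gen = 0.6680 kJ/K, irreversible


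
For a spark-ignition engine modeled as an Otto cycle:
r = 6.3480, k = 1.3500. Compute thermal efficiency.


r^(k-1) = 1.9095
eta = 1 - 1/1.9095 = 0.4763 = 47.6307%

47.6307%


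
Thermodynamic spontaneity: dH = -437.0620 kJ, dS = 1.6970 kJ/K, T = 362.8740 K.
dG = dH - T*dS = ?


T*dS = 362.8740 * 1.6970 = 615.7972 kJ
dG = -437.0620 - 615.7972 = -1052.8592 kJ (spontaneous)

dG = -1052.8592 kJ, spontaneous


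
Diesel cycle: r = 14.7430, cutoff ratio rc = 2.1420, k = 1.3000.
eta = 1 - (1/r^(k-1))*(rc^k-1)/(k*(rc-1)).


r^(k-1) = 2.2417
rc^k = 2.6919
eta = 0.4916 = 49.1607%

49.1607%


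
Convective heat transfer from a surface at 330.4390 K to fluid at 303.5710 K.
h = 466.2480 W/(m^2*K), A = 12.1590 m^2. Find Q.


dT = 26.8680 K
Q = 466.2480 * 12.1590 * 26.8680 = 152317.6322 W

152317.6322 W


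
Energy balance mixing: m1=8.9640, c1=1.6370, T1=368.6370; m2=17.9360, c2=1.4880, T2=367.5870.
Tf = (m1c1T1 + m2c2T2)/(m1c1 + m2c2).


num = 15219.8486
den = 41.3628
Tf = 367.9595 K

367.9595 K


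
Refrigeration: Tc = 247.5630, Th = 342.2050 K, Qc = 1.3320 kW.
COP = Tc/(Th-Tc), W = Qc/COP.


COP = 247.5630 / 94.6420 = 2.6158
W = 1.3320 / 2.6158 = 0.5092 kW

COP = 2.6158, W = 0.5092 kW


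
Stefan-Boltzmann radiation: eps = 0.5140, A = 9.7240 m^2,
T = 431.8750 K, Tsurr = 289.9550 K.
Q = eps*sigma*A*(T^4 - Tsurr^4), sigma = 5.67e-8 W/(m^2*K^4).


T^4 = 3.4788e+10
Tsurr^4 = 7.0684e+09
Q = 0.5140 * 5.67e-8 * 9.7240 * 2.7720e+10 = 7855.6345 W

7855.6345 W


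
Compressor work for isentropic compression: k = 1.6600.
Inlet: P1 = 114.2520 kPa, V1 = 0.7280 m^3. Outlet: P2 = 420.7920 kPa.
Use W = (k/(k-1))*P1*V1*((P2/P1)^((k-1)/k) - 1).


(k-1)/k = 0.3976
(P2/P1)^exp = 1.6793
W = 2.5152 * 114.2520 * 0.7280 * (1.6793 - 1) = 142.0998 kJ

142.0998 kJ


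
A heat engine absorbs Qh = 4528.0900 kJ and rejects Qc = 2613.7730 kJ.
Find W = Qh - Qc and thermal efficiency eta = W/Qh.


W = 4528.0900 - 2613.7730 = 1914.3170 kJ
eta = 1914.3170 / 4528.0900 = 0.4228 = 42.2765%

W = 1914.3170 kJ, eta = 42.2765%


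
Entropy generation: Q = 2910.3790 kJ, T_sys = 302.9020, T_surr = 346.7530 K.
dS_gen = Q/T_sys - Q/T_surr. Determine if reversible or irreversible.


dS_sys = 2910.3790/302.9020 = 9.6083 kJ/K
dS_surr = -2910.3790/346.7530 = -8.3932 kJ/K
dS_gen = 9.6083 - 8.3932 = 1.2151 kJ/K (irreversible)

dS_gen = 1.2151 kJ/K, irreversible


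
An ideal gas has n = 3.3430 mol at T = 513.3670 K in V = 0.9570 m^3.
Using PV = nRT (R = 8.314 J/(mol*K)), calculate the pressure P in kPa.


P = nRT/V = 3.3430 * 8.314 * 513.3670 / 0.9570
= 14268.3694 / 0.9570 = 14909.4769 Pa = 14.9095 kPa

14.9095 kPa


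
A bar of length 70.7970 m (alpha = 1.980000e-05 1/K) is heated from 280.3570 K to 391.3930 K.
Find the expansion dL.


dT = 111.0360 K
dL = 1.980000e-05 * 70.7970 * 111.0360 = 0.155648 m
L_final = 70.952648 m

dL = 0.155648 m


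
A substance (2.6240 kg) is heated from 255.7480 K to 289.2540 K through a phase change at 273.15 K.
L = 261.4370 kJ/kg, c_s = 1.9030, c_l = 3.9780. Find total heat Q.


Q1 (sensible, solid) = 2.6240 * 1.9030 * 17.4020 = 86.8964 kJ
Q2 (latent) = 2.6240 * 261.4370 = 686.0107 kJ
Q3 (sensible, liquid) = 2.6240 * 3.9780 * 16.1040 = 168.0979 kJ
Q_total = 941.0050 kJ

941.0050 kJ


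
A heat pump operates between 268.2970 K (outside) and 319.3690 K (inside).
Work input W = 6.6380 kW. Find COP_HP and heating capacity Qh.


COP = 319.3690 / 51.0720 = 6.2533
Qh = 6.2533 * 6.6380 = 41.5095 kW

COP = 6.2533, Qh = 41.5095 kW


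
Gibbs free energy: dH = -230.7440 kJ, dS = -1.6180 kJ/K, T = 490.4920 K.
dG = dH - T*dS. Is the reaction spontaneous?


T*dS = 490.4920 * -1.6180 = -793.6161 kJ
dG = -230.7440 + 793.6161 = 562.8721 kJ (non-spontaneous)

dG = 562.8721 kJ, non-spontaneous


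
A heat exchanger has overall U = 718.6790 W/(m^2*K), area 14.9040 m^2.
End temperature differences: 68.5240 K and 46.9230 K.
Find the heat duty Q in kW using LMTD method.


LMTD = 57.0435 K
Q = 718.6790 * 14.9040 * 57.0435 = 611003.6029 W = 611.0036 kW

611.0036 kW


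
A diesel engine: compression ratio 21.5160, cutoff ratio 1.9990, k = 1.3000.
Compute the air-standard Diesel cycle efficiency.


r^(k-1) = 2.5109
rc^k = 2.4607
eta = 0.5521 = 55.2060%

55.2060%


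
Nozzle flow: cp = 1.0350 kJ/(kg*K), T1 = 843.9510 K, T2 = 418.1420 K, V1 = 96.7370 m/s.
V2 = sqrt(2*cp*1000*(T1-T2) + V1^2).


dT = 425.8090 K
2*cp*1000*dT = 881424.6300
V1^2 = 9358.0472
V2 = sqrt(890782.6772) = 943.8128 m/s

943.8128 m/s


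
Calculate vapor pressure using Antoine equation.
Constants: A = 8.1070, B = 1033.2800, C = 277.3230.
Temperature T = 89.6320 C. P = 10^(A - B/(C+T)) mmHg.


C+T = 366.9550
B/(C+T) = 2.8158
log10(P) = 8.1070 - 2.8158 = 5.2912
P = 10^5.2912 = 195514.0160 mmHg

195514.0160 mmHg


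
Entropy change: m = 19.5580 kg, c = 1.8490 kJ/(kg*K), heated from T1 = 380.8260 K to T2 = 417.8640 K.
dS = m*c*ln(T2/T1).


T2/T1 = 1.0973
ln(T2/T1) = 0.0928
dS = 19.5580 * 1.8490 * 0.0928 = 3.3564 kJ/K

3.3564 kJ/K


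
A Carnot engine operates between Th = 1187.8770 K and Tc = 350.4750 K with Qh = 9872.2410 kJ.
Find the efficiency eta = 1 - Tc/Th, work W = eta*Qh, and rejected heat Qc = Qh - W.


eta = 1 - 350.4750/1187.8770 = 0.7050
W = 0.7050 * 9872.2410 = 6959.5037 kJ
Qc = 9872.2410 - 6959.5037 = 2912.7373 kJ

eta = 70.4957%, W = 6959.5037 kJ, Qc = 2912.7373 kJ


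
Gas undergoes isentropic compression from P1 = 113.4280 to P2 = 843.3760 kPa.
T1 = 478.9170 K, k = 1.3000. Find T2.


(k-1)/k = 0.2308
(P2/P1)^exp = 1.5888
T2 = 478.9170 * 1.5888 = 760.9037 K

760.9037 K


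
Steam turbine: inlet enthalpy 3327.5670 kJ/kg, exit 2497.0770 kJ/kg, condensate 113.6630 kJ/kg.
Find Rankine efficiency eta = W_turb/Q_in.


W = 830.4900 kJ/kg
Q_in = 3213.9040 kJ/kg
eta = 0.2584 = 25.8405%

eta = 25.8405%


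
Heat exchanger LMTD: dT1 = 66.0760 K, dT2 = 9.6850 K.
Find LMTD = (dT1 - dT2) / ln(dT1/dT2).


dT1/dT2 = 6.8225
ln(dT1/dT2) = 1.9202
LMTD = 56.3910 / 1.9202 = 29.3668 K

29.3668 K


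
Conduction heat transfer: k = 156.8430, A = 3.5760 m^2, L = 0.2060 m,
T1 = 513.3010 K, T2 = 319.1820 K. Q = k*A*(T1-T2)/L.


dT = 194.1190 K
Q = 156.8430 * 3.5760 * 194.1190 / 0.2060 = 528522.4941 W

528522.4941 W


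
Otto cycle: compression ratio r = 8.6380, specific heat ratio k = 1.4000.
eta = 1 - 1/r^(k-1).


r^(k-1) = 2.3690
eta = 1 - 1/2.3690 = 0.5779 = 57.7881%

57.7881%


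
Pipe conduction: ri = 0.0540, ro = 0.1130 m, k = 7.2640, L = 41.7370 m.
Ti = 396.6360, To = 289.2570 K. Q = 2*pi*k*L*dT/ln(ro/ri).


dT = 107.3790 K
ln(ro/ri) = 0.7384
Q = 2*pi*7.2640*41.7370*107.3790 / 0.7384 = 277014.4231 W

277014.4231 W


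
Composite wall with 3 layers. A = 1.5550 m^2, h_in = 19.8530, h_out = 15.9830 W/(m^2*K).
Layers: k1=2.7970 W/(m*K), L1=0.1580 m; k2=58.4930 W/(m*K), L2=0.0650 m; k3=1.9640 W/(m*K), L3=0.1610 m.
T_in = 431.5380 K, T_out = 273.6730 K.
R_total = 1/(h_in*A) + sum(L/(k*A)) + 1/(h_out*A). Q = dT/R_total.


R_conv_in = 1/(19.8530*1.5550) = 0.0324
R_1 = 0.1580/(2.7970*1.5550) = 0.0363
R_2 = 0.0650/(58.4930*1.5550) = 0.0007
R_3 = 0.1610/(1.9640*1.5550) = 0.0527
R_conv_out = 1/(15.9830*1.5550) = 0.0402
R_total = 0.1624 K/W
Q = 157.8650 / 0.1624 = 972.1498 W

R_total = 0.1624 K/W, Q = 972.1498 W


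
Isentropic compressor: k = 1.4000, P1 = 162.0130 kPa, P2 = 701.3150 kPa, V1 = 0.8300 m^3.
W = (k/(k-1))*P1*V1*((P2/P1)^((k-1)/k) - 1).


(k-1)/k = 0.2857
(P2/P1)^exp = 1.5199
W = 3.5000 * 162.0130 * 0.8300 * (1.5199 - 1) = 244.6948 kJ

244.6948 kJ


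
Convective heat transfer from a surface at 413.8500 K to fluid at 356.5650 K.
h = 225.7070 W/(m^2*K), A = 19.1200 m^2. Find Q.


dT = 57.2850 K
Q = 225.7070 * 19.1200 * 57.2850 = 247214.4395 W

247214.4395 W


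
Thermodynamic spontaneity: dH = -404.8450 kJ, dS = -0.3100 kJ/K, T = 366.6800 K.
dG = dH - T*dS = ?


T*dS = 366.6800 * -0.3100 = -113.6708 kJ
dG = -404.8450 + 113.6708 = -291.1742 kJ (spontaneous)

dG = -291.1742 kJ, spontaneous


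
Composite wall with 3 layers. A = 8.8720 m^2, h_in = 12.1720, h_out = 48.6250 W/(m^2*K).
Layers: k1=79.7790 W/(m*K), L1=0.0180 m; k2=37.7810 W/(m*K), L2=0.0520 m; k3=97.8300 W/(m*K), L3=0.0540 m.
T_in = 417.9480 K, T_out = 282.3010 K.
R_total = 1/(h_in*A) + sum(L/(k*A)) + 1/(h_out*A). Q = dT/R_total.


R_conv_in = 1/(12.1720*8.8720) = 0.0093
R_1 = 0.0180/(79.7790*8.8720) = 2.5431e-05
R_2 = 0.0520/(37.7810*8.8720) = 0.0002
R_3 = 0.0540/(97.8300*8.8720) = 6.2216e-05
R_conv_out = 1/(48.6250*8.8720) = 0.0023
R_total = 0.0118 K/W
Q = 135.6470 / 0.0118 = 11475.1565 W

R_total = 0.0118 K/W, Q = 11475.1565 W


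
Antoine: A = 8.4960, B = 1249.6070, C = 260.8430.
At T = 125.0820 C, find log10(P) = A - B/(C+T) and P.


C+T = 385.9250
B/(C+T) = 3.2380
log10(P) = 8.4960 - 3.2380 = 5.2580
P = 10^5.2580 = 181153.6254 mmHg

181153.6254 mmHg


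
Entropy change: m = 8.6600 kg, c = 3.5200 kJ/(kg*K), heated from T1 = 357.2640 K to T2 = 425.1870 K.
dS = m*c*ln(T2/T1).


T2/T1 = 1.1901
ln(T2/T1) = 0.1741
dS = 8.6600 * 3.5200 * 0.1741 = 5.3057 kJ/K

5.3057 kJ/K


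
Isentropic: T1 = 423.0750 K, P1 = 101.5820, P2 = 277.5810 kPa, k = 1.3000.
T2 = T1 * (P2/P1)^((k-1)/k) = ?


(k-1)/k = 0.2308
(P2/P1)^exp = 1.2611
T2 = 423.0750 * 1.2611 = 533.5375 K

533.5375 K


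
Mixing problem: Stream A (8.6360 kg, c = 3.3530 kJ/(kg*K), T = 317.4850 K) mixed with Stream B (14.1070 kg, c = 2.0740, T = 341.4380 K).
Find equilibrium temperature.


num = 19183.0219
den = 58.2144
Tf = 329.5235 K

329.5235 K
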